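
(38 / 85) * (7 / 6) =133 / 255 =0.52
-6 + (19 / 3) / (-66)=-1207 / 198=-6.10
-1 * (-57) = 57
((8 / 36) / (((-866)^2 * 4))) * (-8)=-1 / 1687401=-0.00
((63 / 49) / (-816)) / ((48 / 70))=-5 / 2176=-0.00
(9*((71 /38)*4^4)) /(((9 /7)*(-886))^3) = -389648 /133798054473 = -0.00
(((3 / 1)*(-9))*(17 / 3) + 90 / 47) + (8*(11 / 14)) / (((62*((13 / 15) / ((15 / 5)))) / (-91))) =-266661 / 1457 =-183.02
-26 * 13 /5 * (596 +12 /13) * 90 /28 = -907920 /7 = -129702.86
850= 850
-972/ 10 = -486/ 5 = -97.20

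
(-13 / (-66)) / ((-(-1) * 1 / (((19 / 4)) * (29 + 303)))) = 20501 / 66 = 310.62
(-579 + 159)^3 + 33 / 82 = -74087999.60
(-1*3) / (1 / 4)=-12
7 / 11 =0.64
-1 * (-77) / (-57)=-77 / 57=-1.35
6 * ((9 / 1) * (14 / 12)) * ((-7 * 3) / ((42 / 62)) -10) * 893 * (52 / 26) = -4613238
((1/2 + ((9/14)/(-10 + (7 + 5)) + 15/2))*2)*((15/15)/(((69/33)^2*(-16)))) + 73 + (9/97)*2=838468383/11494112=72.95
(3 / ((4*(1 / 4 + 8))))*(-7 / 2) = -7 / 22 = -0.32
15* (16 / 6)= 40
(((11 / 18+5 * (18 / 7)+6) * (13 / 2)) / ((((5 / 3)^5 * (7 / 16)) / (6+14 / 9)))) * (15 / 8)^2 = 14637051 / 24500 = 597.43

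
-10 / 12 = -5 / 6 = -0.83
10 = 10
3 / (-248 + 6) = -3 / 242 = -0.01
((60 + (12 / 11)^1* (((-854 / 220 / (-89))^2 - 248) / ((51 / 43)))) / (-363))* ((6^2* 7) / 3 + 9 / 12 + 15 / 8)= 15817849776813 / 394302627400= 40.12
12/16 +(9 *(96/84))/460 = 2487/3220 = 0.77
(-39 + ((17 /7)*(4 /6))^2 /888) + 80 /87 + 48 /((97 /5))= -9805083997 /275398326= -35.60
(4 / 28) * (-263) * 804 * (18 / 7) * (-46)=175082256 / 49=3573107.27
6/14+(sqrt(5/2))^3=3/7+5 * sqrt(10)/4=4.38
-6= -6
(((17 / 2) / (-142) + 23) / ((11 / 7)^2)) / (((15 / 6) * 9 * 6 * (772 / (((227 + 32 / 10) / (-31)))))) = -73487897 / 111023898480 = -0.00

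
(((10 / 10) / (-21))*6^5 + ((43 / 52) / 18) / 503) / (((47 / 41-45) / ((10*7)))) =250168477175 / 423256392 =591.06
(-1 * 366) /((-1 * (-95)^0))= 366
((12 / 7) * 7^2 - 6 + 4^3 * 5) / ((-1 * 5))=-398 / 5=-79.60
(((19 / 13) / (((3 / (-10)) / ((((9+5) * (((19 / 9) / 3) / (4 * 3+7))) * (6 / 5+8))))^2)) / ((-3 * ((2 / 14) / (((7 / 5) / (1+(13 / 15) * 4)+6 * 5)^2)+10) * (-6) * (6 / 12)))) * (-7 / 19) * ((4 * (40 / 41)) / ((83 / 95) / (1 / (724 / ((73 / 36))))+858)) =-0.01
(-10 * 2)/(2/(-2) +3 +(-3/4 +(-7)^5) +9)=80/67187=0.00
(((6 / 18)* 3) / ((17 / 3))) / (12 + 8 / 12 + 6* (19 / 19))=0.01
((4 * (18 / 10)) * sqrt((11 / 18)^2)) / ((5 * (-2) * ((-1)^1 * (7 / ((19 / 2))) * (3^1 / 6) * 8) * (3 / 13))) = 2717 / 4200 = 0.65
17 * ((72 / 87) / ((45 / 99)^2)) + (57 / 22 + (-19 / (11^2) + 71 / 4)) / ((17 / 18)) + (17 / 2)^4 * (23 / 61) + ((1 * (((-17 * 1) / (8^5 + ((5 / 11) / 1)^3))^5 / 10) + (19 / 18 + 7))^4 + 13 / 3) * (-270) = -46734884653136040195085660938388944382686169751376940430442181229356394597388535965827871241401672056497032004113142648160789080809563484740051 / 41137190825474985990650005791043670451645547598048573902821386454977705280338741045776195775082097164768456810068615966913133950296358000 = -1136073.80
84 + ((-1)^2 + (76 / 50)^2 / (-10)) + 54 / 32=4322823 / 50000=86.46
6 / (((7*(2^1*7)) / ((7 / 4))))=3 / 28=0.11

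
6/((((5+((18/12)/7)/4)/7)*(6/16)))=6272/283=22.16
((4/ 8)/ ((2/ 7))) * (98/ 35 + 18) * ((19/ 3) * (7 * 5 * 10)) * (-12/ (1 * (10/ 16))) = -1549184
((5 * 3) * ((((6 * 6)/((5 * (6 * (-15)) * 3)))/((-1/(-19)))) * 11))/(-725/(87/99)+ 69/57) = 3971/39130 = 0.10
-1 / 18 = -0.06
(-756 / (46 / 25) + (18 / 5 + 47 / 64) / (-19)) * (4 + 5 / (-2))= -9077037 / 14720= -616.65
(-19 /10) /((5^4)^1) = -19 /6250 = -0.00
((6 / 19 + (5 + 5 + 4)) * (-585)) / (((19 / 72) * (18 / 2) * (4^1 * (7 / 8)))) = -2545920 / 2527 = -1007.49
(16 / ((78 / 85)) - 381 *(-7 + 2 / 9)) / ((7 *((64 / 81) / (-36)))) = -24638013 / 1456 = -16921.71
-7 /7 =-1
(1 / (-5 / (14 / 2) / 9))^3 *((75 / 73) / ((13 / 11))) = -8251551 / 4745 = -1739.00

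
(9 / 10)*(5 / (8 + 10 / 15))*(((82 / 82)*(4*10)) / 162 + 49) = 3989 / 156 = 25.57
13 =13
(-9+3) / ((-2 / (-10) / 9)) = -270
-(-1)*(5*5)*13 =325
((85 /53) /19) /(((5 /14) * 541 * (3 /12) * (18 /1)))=476 /4903083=0.00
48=48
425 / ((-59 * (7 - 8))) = 425 / 59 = 7.20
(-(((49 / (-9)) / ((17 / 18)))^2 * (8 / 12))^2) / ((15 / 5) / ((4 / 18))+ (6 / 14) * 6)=-30.54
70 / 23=3.04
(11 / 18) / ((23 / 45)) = 55 / 46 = 1.20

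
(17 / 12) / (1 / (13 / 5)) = 221 / 60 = 3.68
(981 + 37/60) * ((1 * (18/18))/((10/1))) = 58897/600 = 98.16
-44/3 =-14.67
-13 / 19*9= -117 / 19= -6.16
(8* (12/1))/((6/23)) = 368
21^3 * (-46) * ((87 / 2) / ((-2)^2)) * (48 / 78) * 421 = -15603321762 / 13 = -1200255520.15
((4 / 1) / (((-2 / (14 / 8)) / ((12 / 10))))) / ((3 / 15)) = -21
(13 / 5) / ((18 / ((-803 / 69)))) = -10439 / 6210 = -1.68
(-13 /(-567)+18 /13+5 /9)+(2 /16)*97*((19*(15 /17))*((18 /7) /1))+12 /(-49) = 1839970127 /3508596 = 524.42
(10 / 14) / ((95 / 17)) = 0.13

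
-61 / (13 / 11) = -671 / 13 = -51.62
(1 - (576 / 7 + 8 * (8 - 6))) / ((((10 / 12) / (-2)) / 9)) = 73548 / 35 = 2101.37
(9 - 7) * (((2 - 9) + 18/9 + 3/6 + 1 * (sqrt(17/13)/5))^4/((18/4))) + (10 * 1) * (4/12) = 716425849/3802500 - 52786 * sqrt(221)/21125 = 151.26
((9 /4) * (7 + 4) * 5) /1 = 495 /4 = 123.75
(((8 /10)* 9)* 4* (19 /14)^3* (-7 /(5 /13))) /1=-1605006 /1225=-1310.21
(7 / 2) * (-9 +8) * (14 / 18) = -49 / 18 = -2.72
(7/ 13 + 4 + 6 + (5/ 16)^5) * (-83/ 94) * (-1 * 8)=11926729571/ 160169984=74.46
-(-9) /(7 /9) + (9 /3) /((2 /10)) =186 /7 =26.57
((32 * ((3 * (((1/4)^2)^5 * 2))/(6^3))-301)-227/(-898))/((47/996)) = -6373.28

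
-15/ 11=-1.36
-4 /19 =-0.21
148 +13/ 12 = 1789/ 12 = 149.08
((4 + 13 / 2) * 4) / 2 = 21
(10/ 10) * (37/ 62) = 37/ 62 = 0.60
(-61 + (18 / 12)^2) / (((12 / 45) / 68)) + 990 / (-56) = -209985 / 14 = -14998.93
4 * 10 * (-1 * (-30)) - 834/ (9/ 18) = -468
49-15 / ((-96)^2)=150523 / 3072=49.00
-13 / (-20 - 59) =13 / 79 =0.16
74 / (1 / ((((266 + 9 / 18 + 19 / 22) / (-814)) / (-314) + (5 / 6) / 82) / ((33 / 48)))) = 31009504 / 25702941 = 1.21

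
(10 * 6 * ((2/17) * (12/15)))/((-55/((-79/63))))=2528/19635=0.13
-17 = -17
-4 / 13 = -0.31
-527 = -527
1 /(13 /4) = 4 /13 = 0.31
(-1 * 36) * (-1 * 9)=324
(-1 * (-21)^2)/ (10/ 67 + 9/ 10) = -295470/ 703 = -420.30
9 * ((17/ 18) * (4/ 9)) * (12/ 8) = 17/ 3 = 5.67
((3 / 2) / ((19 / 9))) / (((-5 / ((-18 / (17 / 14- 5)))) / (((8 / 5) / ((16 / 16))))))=-27216 / 25175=-1.08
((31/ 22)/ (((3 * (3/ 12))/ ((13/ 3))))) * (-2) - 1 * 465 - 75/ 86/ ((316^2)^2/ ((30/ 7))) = -481.28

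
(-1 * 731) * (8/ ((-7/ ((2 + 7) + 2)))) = 9189.71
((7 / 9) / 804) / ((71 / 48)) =28 / 42813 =0.00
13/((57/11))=143/57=2.51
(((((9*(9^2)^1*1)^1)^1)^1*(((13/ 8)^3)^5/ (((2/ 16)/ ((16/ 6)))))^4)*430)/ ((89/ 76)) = 252368826755958504989380837224621146216105409101618183212468463487282765/ 1016200357206643435313499610248040537104515596288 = 248345540292542457154974.90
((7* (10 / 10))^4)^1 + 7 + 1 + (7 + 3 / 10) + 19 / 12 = 145073 / 60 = 2417.88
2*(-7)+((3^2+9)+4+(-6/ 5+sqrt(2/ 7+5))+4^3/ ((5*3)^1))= sqrt(259)/ 7+166/ 15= 13.37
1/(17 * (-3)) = -1/51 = -0.02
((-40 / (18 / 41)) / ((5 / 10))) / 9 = -1640 / 81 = -20.25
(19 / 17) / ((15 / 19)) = 361 / 255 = 1.42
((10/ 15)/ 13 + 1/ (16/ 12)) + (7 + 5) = 1997/ 156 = 12.80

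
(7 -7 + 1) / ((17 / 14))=14 / 17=0.82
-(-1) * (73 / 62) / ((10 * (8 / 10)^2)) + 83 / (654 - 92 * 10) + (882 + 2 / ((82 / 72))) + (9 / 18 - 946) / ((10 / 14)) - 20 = -24887022227 / 54093760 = -460.07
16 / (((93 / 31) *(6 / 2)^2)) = 16 / 27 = 0.59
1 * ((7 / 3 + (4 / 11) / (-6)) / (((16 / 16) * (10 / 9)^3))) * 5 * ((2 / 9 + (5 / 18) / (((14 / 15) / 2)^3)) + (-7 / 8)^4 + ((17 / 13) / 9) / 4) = 47638821843 / 1607237632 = 29.64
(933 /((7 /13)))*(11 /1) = 133419 /7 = 19059.86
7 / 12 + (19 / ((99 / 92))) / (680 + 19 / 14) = 2301397 / 3777444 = 0.61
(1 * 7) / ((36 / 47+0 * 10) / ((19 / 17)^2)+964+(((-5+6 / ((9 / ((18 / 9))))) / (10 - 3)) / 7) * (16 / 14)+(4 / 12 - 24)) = 40737767 / 5475510907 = 0.01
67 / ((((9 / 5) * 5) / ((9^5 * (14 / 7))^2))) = 103828691052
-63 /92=-0.68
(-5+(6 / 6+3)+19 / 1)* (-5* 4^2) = -1440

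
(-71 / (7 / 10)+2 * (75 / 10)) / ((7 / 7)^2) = -605 / 7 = -86.43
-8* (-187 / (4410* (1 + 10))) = 68 / 2205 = 0.03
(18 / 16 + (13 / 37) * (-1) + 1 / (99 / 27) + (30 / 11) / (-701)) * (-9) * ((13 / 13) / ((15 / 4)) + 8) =-221286711 / 2853070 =-77.56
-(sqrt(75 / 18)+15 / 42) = -5*sqrt(6) / 6 - 5 / 14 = -2.40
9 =9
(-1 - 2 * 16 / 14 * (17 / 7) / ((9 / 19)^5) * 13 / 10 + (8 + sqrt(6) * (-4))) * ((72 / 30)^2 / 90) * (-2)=64 * sqrt(6) / 125 + 68423583952 / 1808375625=39.09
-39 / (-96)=13 / 32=0.41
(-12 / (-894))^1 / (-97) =-2 / 14453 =-0.00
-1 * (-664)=664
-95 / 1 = -95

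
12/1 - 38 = -26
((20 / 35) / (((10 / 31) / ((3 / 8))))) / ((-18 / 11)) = -341 / 840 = -0.41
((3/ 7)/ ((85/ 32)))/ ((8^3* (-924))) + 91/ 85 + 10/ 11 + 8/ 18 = 752603/ 310464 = 2.42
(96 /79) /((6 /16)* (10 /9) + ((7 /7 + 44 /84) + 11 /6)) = 8064 /25043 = 0.32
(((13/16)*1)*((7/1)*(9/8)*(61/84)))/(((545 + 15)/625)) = 297375/57344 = 5.19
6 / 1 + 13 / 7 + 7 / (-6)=281 / 42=6.69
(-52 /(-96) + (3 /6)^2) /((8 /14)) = 133 /96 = 1.39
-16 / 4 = -4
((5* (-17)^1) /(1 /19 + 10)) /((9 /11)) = -17765 /1719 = -10.33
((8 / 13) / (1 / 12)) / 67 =96 / 871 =0.11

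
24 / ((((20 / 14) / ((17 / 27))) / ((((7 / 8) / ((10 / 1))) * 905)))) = 837.63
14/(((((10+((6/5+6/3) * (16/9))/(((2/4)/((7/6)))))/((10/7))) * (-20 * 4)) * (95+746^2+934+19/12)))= -405/21021736378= -0.00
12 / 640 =3 / 160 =0.02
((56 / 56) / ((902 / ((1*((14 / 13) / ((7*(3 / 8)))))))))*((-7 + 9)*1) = 0.00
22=22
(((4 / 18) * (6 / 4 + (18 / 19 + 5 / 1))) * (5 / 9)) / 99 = 1415 / 152361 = 0.01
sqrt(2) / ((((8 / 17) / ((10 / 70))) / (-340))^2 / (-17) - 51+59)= 35496425 *sqrt(2) / 283971204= 0.18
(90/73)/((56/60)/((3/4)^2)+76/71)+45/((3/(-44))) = -629859435/954986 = -659.55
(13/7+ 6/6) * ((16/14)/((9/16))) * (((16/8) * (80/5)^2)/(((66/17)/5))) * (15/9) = 278528000/43659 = 6379.62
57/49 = 1.16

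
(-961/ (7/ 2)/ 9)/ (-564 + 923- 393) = 961/ 1071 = 0.90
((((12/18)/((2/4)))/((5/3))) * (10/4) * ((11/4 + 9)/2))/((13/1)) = 0.90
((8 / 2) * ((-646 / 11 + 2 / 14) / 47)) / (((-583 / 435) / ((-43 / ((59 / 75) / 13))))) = -329075194500 / 124482743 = -2643.54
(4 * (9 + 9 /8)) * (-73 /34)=-5913 /68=-86.96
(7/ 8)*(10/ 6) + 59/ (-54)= 79/ 216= 0.37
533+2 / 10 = 2666 / 5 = 533.20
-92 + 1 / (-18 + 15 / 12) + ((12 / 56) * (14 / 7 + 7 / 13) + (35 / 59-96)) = -186.92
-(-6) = 6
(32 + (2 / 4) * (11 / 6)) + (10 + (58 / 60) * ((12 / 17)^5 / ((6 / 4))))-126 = -7068365641 / 85191420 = -82.97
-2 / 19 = -0.11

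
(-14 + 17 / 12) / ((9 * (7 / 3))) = -151 / 252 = -0.60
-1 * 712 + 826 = 114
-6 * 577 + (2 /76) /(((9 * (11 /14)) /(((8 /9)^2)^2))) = -42725347670 /12341241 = -3462.00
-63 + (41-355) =-377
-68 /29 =-2.34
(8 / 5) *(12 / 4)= 24 / 5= 4.80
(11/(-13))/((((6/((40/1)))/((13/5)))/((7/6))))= -154/9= -17.11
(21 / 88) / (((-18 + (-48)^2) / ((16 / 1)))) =7 / 4191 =0.00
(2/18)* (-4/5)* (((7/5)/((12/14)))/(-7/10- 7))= 28/1485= 0.02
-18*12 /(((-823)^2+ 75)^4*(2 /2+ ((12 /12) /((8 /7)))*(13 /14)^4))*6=-0.00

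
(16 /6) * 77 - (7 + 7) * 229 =-9002 /3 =-3000.67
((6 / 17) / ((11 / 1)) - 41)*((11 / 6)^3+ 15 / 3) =-18470671 / 40392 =-457.29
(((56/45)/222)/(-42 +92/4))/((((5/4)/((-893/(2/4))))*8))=1316/24975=0.05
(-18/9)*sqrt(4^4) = -32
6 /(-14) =-3 /7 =-0.43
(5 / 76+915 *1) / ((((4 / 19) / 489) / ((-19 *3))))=-1938427785 / 16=-121151736.56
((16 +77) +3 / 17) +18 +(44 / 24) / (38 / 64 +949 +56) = 182457922 / 1641129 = 111.18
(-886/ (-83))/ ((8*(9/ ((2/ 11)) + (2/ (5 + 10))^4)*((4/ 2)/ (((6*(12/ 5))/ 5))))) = 16147350/ 415988281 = 0.04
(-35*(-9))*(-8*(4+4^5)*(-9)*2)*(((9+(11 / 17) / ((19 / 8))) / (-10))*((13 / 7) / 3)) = -8645438880 / 323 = -26766064.64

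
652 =652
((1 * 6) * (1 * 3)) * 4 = 72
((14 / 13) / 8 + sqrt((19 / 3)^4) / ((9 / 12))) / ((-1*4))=-13.40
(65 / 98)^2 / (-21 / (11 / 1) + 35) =3575 / 268912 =0.01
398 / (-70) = -199 / 35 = -5.69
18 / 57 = 6 / 19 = 0.32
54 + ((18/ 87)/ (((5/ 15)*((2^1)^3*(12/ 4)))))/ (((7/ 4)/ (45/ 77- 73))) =827346/ 15631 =52.93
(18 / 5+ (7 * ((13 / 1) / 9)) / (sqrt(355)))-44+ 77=91 * sqrt(355) / 3195+ 183 / 5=37.14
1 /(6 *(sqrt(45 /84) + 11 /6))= 77 /712 - 3 *sqrt(105) /712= 0.06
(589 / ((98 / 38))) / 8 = 11191 / 392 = 28.55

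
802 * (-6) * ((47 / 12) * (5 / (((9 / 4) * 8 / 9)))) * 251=-11826492.50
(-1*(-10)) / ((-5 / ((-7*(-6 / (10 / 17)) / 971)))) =-714 / 4855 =-0.15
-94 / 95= -0.99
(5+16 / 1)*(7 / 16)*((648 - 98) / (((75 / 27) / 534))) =971412.75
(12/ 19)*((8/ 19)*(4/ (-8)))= -48/ 361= -0.13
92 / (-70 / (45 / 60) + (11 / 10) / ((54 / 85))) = -9936 / 9893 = -1.00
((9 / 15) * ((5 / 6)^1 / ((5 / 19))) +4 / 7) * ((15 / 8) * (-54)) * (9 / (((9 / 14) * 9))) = -1557 / 4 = -389.25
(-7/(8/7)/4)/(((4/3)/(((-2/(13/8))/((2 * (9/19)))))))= 931/624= 1.49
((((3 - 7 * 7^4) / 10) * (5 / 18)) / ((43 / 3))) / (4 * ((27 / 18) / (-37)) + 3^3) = -155437 / 128097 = -1.21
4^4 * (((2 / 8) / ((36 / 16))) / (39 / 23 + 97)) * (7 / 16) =1288 / 10215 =0.13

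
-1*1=-1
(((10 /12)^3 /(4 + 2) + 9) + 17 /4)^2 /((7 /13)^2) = 1031887129 /1679616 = 614.36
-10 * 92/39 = -920/39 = -23.59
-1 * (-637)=637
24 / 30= 4 / 5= 0.80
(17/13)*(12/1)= 204/13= 15.69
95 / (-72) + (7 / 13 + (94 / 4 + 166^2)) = 25813681 / 936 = 27578.72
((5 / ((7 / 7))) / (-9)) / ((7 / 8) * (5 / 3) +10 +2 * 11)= -40 / 2409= -0.02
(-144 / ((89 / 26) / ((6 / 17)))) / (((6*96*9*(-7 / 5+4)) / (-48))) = 80 / 1513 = 0.05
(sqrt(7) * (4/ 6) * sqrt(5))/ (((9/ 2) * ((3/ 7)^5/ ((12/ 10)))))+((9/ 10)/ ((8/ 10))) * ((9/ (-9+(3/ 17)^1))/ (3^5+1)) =-459/ 97600+134456 * sqrt(35)/ 10935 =72.74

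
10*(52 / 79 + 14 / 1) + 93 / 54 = 210889 / 1422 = 148.30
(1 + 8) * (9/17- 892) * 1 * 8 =-1091160/17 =-64185.88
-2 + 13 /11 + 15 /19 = -0.03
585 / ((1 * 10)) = 117 / 2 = 58.50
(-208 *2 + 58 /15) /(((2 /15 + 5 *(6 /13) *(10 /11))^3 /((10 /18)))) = -1129840479625 /54813569828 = -20.61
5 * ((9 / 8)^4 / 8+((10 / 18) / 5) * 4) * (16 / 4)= 950605 / 73728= 12.89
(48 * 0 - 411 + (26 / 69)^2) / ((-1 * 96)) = 1956095 / 457056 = 4.28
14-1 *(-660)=674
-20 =-20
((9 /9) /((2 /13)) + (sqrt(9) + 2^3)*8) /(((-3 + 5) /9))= 1701 /4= 425.25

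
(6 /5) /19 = 6 /95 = 0.06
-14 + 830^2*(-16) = -11022414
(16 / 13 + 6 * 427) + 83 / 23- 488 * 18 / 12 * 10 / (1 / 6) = -12364595 / 299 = -41353.16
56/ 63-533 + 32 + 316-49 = -2098/ 9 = -233.11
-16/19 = -0.84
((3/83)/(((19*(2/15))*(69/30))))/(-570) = -15/1378298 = -0.00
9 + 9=18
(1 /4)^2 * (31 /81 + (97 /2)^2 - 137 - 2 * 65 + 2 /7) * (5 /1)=23654315 /36288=651.85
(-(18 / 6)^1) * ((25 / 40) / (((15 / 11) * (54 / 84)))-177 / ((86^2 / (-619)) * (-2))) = 20.08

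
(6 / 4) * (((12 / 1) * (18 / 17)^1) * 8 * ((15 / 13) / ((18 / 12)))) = 25920 / 221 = 117.29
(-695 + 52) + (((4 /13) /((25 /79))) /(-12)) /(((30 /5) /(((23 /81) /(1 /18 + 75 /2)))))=-11442636917 /17795700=-643.00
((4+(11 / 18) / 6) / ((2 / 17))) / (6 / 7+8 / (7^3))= 39.60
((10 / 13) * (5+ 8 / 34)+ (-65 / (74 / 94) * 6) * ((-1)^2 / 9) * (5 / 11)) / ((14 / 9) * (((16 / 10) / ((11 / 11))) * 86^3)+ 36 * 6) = -21243225 / 1602135784106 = -0.00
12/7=1.71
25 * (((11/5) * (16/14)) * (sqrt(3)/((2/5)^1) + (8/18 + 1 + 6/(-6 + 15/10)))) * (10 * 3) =4400/21 + 33000 * sqrt(3)/7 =8374.91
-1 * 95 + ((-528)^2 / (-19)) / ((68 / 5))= -379165 / 323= -1173.89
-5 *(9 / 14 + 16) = -1165 / 14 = -83.21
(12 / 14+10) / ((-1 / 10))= -760 / 7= -108.57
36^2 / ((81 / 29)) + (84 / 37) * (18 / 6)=17420 / 37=470.81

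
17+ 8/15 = 263/15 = 17.53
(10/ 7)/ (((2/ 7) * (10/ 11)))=11/ 2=5.50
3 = 3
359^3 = 46268279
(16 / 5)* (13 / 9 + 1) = 352 / 45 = 7.82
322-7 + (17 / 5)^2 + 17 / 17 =8189 / 25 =327.56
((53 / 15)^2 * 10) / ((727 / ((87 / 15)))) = 162922 / 163575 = 1.00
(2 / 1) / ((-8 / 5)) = -5 / 4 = -1.25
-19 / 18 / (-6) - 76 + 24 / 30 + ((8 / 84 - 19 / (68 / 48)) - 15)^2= 5557808267 / 7646940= 726.80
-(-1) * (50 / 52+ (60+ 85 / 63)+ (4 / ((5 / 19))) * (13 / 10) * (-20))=-2726363 / 8190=-332.89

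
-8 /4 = -2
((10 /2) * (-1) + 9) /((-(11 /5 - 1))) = -10 /3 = -3.33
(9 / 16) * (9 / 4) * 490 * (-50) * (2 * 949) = -470822625 / 8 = -58852828.12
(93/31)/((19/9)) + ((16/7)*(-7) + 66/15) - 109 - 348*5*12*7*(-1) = 13873878/95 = 146040.82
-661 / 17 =-38.88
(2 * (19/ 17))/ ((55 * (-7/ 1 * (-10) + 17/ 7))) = 266/ 474045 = 0.00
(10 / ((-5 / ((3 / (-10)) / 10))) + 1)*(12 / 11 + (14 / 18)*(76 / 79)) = 1.95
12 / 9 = 4 / 3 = 1.33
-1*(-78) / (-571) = -78 / 571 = -0.14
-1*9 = -9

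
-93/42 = -31/14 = -2.21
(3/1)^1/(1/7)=21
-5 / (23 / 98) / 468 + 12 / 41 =54539 / 220662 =0.25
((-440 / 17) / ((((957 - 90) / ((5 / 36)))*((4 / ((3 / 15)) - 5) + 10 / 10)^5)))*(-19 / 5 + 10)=-1705 / 69547327488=-0.00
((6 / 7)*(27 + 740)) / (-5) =-4602 / 35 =-131.49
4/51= 0.08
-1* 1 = -1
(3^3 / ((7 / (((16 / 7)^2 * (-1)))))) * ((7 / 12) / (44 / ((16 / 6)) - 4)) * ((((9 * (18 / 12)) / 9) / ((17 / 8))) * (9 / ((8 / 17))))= -15552 / 1225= -12.70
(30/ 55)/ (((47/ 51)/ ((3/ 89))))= 0.02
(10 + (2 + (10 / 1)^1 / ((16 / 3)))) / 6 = 37 / 16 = 2.31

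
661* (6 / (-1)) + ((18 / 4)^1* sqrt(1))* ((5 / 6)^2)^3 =-41103863 / 10368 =-3964.49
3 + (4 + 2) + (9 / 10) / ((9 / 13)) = 10.30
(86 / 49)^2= 7396 / 2401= 3.08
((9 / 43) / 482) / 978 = 3 / 6756676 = 0.00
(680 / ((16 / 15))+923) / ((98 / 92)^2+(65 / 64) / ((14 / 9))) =739652032 / 847289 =872.96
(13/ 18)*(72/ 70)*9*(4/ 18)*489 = 25428/ 35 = 726.51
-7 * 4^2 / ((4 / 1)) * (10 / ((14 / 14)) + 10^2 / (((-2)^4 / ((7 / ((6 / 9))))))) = -4235 / 2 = -2117.50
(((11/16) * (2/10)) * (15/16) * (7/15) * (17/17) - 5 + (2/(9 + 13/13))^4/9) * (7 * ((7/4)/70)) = -49791833/57600000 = -0.86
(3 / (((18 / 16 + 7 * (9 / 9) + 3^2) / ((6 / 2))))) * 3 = 216 / 137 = 1.58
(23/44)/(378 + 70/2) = 0.00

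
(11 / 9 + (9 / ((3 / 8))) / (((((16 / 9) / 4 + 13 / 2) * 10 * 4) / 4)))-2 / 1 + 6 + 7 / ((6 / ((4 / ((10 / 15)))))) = 70694 / 5625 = 12.57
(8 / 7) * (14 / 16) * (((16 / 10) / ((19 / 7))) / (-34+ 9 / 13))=-0.02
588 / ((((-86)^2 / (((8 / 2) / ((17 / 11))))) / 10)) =64680 / 31433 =2.06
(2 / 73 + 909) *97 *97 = 624371831 / 73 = 8553038.78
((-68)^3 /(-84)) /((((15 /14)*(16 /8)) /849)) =22246064 /15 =1483070.93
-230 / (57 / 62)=-14260 / 57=-250.18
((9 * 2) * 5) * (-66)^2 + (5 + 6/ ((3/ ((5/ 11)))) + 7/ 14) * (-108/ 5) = 21554586/ 55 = 391901.56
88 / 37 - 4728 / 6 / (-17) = 30652 / 629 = 48.73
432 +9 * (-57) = -81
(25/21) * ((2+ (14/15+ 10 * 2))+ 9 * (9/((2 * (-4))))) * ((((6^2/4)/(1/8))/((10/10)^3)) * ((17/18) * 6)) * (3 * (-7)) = -130645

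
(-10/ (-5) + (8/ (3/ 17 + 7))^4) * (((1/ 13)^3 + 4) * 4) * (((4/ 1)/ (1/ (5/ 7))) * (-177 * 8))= -48858015933999360/ 212935188739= -229450.17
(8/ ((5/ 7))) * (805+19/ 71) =3201744/ 355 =9019.00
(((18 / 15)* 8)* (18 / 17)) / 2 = 432 / 85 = 5.08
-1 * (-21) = 21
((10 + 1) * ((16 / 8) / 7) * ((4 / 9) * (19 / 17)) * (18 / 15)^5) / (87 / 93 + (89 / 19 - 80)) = -425437056 / 8145921875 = -0.05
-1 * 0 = 0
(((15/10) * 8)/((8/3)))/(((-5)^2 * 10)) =9/500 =0.02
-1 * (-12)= 12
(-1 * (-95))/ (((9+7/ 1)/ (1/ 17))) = 95/ 272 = 0.35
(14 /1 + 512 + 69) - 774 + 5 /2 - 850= -2053 /2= -1026.50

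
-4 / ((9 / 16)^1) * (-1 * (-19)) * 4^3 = -77824 / 9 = -8647.11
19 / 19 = 1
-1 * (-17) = 17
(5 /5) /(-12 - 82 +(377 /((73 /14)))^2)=5329 /27356358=0.00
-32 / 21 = -1.52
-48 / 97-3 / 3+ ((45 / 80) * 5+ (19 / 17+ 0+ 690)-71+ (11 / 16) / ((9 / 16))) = 147853765 / 237456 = 622.66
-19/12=-1.58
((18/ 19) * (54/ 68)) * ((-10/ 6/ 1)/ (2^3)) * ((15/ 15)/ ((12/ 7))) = -945/ 10336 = -0.09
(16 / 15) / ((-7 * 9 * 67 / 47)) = -752 / 63315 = -0.01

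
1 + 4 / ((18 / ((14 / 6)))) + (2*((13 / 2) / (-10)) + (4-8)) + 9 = 1409 / 270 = 5.22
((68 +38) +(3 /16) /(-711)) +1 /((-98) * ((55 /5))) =216649693 /2043888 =106.00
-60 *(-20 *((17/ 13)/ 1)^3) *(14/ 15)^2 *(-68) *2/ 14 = -149669632/ 6591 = -22708.18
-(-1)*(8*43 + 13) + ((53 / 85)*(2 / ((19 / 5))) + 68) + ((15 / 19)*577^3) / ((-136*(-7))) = 2889193831 / 18088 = 159729.87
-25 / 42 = -0.60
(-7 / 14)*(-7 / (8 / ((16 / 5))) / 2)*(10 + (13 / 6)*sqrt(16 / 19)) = 91*sqrt(19) / 285 + 7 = 8.39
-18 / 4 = -9 / 2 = -4.50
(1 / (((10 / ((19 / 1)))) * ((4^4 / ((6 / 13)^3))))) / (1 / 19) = 9747 / 703040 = 0.01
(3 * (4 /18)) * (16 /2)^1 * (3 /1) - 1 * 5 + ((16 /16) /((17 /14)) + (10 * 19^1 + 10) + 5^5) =56726 /17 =3336.82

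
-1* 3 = -3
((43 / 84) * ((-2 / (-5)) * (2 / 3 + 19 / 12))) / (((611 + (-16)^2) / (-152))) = -0.08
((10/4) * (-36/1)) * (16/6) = -240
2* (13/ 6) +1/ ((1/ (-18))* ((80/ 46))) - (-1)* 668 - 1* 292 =22199/ 60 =369.98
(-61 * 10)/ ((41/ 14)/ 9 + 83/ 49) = -538020/ 1781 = -302.09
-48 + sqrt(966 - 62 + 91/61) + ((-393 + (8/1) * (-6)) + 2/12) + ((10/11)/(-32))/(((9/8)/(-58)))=-96499/198 + sqrt(3369335)/61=-457.28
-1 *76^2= -5776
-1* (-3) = 3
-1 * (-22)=22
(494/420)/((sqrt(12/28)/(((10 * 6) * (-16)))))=-7904 * sqrt(21)/21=-1724.79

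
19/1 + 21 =40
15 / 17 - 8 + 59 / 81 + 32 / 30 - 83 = -608101 / 6885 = -88.32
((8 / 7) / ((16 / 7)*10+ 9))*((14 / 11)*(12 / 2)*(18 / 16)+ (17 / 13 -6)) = 20 / 143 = 0.14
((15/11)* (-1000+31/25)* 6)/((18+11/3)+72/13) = -17528238/58355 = -300.37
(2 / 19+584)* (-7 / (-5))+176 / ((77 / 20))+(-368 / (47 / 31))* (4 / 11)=266517154 / 343805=775.20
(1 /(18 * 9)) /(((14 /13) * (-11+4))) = -13 /15876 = -0.00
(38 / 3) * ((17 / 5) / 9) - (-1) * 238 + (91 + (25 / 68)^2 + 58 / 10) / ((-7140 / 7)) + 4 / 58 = 1494183914039 / 6155006400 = 242.76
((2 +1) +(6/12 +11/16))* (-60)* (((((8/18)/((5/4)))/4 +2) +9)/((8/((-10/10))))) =348.26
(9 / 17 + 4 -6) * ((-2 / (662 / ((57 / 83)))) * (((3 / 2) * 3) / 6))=4275 / 1868164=0.00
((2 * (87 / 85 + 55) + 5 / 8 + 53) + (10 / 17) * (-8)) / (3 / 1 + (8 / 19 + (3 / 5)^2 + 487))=10398415 / 31704456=0.33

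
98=98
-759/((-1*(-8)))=-759/8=-94.88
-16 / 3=-5.33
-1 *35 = -35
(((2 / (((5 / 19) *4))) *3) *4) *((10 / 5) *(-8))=-1824 / 5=-364.80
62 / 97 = 0.64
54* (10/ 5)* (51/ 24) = 459/ 2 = 229.50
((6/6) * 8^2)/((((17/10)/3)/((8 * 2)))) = 30720/17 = 1807.06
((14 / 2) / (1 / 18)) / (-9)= -14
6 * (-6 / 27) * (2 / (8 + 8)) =-1 / 6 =-0.17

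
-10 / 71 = -0.14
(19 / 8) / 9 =19 / 72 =0.26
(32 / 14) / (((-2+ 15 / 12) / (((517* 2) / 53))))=-66176 / 1113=-59.46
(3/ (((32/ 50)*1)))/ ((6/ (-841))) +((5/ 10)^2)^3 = -42049/ 64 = -657.02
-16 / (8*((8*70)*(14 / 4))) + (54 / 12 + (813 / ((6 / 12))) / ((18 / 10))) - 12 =2633747 / 2940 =895.83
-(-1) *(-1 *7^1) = -7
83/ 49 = 1.69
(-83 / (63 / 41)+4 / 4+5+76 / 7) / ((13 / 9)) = -2341 / 91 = -25.73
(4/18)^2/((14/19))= 38/567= 0.07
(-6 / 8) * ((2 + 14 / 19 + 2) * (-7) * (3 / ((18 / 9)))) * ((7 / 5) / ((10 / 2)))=3969 / 380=10.44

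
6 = 6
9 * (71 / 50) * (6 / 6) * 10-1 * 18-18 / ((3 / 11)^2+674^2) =6035418891 / 54967405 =109.80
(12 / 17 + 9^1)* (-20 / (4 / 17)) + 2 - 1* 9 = -832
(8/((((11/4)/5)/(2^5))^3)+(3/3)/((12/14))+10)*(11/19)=12583001177/13794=912208.29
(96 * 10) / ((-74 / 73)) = -35040 / 37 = -947.03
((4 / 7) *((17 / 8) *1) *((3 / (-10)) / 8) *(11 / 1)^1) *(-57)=31977 / 1120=28.55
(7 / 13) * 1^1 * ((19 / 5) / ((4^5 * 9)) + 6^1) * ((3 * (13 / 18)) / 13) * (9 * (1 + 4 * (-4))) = -1935493 / 26624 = -72.70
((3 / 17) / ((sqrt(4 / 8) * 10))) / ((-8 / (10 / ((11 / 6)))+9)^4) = 30375 * sqrt(2) / 5543610274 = 0.00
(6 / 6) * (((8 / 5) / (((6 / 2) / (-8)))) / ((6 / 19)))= -13.51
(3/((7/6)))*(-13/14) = -117/49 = -2.39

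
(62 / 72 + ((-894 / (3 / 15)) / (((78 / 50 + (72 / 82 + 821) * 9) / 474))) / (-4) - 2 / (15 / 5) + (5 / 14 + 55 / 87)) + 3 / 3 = 340734183343 / 4618305216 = 73.78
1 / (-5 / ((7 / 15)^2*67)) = -3283 / 1125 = -2.92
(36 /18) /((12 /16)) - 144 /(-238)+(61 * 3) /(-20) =-41971 /7140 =-5.88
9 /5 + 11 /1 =64 /5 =12.80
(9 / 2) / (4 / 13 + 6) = 117 / 164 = 0.71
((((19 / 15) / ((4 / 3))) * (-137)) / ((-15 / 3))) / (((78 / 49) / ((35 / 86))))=892829 / 134160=6.65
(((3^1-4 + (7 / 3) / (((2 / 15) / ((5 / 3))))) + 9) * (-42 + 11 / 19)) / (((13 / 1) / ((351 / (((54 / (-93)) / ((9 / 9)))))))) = 5440531 / 76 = 71585.93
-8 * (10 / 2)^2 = -200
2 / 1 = 2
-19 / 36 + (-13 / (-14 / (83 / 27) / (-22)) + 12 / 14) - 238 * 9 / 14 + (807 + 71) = 500873 / 756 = 662.53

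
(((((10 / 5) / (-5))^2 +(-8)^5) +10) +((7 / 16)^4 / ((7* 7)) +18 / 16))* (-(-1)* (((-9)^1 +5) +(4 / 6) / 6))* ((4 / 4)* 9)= 375680204417 / 327680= 1146485.00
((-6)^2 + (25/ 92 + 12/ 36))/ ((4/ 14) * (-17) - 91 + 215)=70721/ 230184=0.31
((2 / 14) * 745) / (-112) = -745 / 784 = -0.95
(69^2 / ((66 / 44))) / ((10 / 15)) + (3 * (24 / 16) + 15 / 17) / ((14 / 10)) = 1134033 / 238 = 4764.84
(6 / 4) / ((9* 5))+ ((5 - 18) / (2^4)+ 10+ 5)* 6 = 10219 / 120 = 85.16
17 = 17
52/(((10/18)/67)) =31356/5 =6271.20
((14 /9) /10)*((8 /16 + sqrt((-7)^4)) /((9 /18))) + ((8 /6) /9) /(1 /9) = 251 /15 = 16.73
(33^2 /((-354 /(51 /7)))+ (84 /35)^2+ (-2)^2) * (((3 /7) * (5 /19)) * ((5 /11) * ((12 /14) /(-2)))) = 2351529 /8459066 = 0.28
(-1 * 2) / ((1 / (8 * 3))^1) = -48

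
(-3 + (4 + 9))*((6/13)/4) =15/13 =1.15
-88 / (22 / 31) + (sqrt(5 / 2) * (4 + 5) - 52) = -176 + 9 * sqrt(10) / 2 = -161.77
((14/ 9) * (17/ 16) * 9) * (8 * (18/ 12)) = 357/ 2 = 178.50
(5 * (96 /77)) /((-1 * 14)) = -240 /539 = -0.45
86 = 86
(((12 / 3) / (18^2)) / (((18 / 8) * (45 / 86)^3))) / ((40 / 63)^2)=3895843 / 41006250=0.10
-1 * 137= -137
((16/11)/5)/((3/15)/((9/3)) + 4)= 48/671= 0.07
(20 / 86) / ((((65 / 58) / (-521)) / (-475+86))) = 23509604 / 559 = 42056.54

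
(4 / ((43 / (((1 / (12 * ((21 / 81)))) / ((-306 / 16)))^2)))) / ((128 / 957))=957 / 4871384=0.00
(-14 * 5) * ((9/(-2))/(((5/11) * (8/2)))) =693/4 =173.25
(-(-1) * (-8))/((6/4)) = -16/3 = -5.33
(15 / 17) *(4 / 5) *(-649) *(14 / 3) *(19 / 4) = -172634 / 17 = -10154.94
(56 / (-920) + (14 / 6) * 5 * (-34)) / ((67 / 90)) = -821226 / 1541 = -532.92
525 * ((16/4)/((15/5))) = 700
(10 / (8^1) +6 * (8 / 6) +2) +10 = 85 / 4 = 21.25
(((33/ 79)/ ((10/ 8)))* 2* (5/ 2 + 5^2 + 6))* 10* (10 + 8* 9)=1450416/ 79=18359.70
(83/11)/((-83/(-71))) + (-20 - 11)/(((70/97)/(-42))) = 99586/55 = 1810.65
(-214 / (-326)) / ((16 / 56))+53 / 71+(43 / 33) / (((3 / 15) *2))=6.30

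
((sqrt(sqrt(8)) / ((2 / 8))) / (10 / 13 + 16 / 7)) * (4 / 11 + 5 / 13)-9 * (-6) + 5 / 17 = 1498 * 2^(3 / 4) / 1529 + 923 / 17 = 55.94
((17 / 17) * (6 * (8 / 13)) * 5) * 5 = 1200 / 13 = 92.31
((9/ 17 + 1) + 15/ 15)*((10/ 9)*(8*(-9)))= -3440/ 17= -202.35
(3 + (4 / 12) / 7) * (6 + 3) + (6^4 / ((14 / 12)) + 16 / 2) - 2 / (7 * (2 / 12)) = 8012 / 7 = 1144.57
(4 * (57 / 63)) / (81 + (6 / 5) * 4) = 380 / 9009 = 0.04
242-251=-9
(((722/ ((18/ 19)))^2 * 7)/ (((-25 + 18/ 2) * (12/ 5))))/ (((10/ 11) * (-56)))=517504691/ 248832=2079.74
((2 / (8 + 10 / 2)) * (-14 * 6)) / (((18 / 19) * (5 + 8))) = -532 / 507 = -1.05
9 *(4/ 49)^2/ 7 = 0.01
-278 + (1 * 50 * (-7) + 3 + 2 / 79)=-49373 / 79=-624.97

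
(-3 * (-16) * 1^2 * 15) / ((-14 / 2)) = -720 / 7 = -102.86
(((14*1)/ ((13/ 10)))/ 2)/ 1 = 70/ 13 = 5.38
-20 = -20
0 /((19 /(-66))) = 0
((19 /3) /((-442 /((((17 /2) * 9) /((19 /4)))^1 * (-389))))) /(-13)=-6.91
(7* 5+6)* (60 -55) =205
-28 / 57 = -0.49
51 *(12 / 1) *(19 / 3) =3876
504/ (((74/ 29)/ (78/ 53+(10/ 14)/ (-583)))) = 6265044/ 21571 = 290.44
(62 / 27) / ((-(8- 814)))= 1 / 351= 0.00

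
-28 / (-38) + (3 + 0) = 71 / 19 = 3.74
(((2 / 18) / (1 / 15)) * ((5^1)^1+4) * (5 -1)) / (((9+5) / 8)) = 240 / 7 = 34.29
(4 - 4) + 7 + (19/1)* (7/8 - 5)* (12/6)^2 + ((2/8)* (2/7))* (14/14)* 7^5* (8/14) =379.50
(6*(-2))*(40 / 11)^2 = -158.68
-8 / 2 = -4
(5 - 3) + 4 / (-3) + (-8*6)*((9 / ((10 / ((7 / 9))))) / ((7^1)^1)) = -62 / 15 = -4.13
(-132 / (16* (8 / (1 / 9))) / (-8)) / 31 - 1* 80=-1904629 / 23808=-80.00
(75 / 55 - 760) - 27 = -8642 / 11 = -785.64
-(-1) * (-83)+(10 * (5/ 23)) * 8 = -1509/ 23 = -65.61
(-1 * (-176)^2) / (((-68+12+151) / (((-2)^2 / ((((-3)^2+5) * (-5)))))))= 61952 / 3325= 18.63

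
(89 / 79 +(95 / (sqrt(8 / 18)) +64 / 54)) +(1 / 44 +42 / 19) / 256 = 66109993447 / 456496128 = 144.82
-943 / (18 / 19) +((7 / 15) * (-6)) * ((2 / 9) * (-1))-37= -30953 / 30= -1031.77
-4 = -4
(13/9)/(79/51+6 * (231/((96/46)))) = 1768/814785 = 0.00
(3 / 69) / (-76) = -1 / 1748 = -0.00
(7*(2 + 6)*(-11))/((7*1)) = -88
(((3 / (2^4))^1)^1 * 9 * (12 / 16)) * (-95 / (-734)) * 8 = 7695 / 5872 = 1.31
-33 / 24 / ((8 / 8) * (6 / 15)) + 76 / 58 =-987 / 464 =-2.13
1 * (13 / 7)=13 / 7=1.86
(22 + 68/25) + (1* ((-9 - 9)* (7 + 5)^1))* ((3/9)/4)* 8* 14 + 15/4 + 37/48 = -2384111/1200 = -1986.76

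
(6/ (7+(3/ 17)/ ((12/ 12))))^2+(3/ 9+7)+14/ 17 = 1680587/ 189771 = 8.86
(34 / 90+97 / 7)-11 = 3.23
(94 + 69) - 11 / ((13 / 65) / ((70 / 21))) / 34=157.61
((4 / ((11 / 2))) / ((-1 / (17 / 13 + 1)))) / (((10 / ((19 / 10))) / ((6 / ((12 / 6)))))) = -684 / 715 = -0.96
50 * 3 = 150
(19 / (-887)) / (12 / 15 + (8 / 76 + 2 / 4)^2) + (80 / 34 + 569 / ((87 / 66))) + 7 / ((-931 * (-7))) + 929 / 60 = 4402714948607389 / 9795257179260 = 449.47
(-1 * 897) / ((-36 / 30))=747.50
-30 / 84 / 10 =-1 / 28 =-0.04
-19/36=-0.53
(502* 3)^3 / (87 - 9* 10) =-1138554072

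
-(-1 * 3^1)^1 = 3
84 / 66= 1.27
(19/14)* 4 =38/7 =5.43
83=83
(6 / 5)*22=132 / 5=26.40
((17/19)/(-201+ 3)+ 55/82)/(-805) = -51379/62082405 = -0.00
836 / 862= 0.97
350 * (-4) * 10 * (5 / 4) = -17500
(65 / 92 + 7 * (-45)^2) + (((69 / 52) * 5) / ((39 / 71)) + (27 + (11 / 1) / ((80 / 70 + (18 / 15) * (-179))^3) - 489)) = 22310438823200495977 / 1625439925541224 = 13725.78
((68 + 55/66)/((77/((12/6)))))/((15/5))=59/99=0.60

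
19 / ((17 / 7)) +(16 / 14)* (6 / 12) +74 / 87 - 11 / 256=9.20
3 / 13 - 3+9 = 6.23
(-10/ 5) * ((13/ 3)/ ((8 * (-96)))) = 13/ 1152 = 0.01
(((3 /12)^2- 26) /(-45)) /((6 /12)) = 83 /72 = 1.15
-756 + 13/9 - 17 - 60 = -7484/9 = -831.56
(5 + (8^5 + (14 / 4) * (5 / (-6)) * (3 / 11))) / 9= 480659 / 132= 3641.36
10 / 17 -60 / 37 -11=-7569 / 629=-12.03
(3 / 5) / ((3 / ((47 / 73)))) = 47 / 365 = 0.13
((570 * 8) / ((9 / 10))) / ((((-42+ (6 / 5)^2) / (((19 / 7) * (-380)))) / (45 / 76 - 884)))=-1211858950000 / 10647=-113821635.20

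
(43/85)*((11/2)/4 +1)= 817/680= 1.20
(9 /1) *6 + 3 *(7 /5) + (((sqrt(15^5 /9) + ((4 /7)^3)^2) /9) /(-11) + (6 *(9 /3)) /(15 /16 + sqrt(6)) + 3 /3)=-25 *sqrt(15) /33 + 1536 *sqrt(6) /437 + 1422726054392 /25449243435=61.58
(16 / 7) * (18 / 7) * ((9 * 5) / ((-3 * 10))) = -432 / 49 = -8.82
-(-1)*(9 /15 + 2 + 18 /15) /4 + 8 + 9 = 359 /20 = 17.95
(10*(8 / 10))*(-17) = -136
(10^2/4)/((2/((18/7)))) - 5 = 190/7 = 27.14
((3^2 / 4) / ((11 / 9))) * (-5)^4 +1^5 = 50669 / 44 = 1151.57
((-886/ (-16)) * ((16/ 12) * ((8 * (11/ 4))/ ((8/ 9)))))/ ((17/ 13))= 190047/ 136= 1397.40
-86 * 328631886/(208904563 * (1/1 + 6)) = -28262342196/1462331941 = -19.33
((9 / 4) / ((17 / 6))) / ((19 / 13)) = 0.54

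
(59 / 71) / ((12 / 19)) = 1121 / 852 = 1.32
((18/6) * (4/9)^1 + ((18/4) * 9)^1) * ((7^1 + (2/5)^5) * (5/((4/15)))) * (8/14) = 5498657/1750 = 3142.09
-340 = -340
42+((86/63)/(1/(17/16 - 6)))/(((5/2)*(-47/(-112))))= 75242/2115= 35.58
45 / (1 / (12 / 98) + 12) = 270 / 121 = 2.23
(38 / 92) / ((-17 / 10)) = -95 / 391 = -0.24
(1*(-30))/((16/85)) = -159.38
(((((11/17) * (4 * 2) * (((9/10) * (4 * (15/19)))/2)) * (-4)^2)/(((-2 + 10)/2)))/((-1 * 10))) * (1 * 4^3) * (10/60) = -50688/1615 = -31.39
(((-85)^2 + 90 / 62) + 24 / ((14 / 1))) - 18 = 1564606 / 217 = 7210.17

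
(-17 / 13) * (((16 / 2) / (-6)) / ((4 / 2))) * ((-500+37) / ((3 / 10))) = -157420 / 117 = -1345.47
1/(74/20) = 10/37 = 0.27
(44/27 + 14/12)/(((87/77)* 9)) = 11627/42282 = 0.27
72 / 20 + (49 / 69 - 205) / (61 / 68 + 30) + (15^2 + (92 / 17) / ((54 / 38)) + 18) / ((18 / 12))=53740622668 / 332703855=161.53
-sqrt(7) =-2.65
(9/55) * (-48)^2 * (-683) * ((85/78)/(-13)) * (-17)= -682169472/1859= -366955.07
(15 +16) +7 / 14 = 63 / 2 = 31.50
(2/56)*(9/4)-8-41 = -5479/112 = -48.92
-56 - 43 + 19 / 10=-971 / 10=-97.10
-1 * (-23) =23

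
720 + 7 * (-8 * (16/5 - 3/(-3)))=2424/5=484.80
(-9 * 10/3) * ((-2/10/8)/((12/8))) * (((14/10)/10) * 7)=49/100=0.49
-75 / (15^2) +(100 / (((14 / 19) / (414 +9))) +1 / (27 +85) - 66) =19266515 / 336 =57340.82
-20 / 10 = -2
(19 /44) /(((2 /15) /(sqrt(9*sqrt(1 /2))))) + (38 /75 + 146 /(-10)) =-1057 /75 + 855*2^(3 /4) /176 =-5.92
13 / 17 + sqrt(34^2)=34.76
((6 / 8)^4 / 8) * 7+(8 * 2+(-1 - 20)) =-9673 / 2048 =-4.72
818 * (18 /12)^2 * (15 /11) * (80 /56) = 276075 /77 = 3585.39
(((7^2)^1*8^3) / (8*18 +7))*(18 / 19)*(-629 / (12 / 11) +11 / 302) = -39314263296 / 433219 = -90749.17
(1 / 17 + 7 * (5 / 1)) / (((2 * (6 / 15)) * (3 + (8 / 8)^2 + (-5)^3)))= -745 / 2057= -0.36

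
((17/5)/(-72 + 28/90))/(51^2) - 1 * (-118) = 118.00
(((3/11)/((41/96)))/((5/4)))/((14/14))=1152/2255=0.51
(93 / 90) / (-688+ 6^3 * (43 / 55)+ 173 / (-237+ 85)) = -25916 / 13048257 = -0.00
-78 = -78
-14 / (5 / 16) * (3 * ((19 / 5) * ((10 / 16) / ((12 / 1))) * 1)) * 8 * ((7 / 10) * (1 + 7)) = -29792 / 25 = -1191.68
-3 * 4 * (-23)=276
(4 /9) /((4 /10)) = 10 /9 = 1.11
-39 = -39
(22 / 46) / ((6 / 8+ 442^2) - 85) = 0.00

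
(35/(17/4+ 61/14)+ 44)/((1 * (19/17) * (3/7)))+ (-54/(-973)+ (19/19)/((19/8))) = 1347646238/13366101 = 100.83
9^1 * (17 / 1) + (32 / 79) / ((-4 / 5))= 12047 / 79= 152.49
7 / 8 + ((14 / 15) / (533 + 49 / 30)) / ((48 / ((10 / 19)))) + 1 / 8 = 1828481 / 1828446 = 1.00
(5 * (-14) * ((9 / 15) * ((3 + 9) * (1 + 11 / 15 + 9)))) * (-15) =81144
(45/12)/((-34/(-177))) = 2655/136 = 19.52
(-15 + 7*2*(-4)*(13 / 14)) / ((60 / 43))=-2881 / 60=-48.02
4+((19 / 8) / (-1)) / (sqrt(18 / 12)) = 4 - 19*sqrt(6) / 24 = 2.06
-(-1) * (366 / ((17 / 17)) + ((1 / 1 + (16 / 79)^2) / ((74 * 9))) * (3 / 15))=7606412477 / 20782530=366.00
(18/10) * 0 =0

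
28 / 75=0.37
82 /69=1.19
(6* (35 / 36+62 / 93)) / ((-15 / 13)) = -767 / 90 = -8.52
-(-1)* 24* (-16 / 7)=-384 / 7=-54.86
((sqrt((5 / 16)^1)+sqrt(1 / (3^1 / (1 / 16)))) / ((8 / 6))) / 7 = 0.08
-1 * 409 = -409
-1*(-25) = 25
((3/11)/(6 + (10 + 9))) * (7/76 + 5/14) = 717/146300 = 0.00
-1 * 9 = -9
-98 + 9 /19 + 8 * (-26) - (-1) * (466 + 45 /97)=160.94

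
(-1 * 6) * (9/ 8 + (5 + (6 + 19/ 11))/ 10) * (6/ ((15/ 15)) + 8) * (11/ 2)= -4431/ 4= -1107.75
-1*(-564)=564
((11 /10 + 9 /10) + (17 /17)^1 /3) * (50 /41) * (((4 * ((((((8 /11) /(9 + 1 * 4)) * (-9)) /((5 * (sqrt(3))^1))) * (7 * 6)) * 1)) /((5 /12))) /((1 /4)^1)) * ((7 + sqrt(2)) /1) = 903168 * sqrt(3) * (-7 - sqrt(2)) /5863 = -2245.03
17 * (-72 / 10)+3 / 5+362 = 1201 / 5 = 240.20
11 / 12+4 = 59 / 12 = 4.92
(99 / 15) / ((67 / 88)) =2904 / 335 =8.67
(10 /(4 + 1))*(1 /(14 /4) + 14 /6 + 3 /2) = 173 /21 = 8.24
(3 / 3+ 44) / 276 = 15 / 92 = 0.16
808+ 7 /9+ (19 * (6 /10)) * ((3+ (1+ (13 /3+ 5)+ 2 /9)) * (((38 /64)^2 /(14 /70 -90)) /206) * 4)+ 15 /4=86576088611 /106553088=812.52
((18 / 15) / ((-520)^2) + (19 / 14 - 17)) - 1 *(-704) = 3257306021 / 4732000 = 688.36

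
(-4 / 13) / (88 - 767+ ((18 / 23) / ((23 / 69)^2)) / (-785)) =72220 / 159373591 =0.00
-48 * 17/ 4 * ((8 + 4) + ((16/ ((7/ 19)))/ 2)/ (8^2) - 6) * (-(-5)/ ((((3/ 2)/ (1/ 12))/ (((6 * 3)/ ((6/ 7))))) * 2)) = -30175/ 8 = -3771.88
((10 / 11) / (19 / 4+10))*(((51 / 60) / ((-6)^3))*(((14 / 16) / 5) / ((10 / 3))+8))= -54757 / 28036800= -0.00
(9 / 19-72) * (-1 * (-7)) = -9513 / 19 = -500.68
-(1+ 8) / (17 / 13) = -117 / 17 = -6.88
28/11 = 2.55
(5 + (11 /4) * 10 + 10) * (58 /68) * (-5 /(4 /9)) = -407.81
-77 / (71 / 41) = -44.46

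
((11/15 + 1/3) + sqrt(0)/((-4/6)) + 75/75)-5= -44/15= -2.93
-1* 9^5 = -59049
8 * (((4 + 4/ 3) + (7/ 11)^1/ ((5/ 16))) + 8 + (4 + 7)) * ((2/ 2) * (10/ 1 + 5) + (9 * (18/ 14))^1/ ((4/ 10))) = 713564/ 77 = 9267.06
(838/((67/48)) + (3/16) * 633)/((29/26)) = 10020621/15544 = 644.66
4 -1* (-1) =5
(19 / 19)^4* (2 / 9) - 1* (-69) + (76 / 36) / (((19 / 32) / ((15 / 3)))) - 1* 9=78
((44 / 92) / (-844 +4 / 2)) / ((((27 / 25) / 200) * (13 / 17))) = -467500 / 3398733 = -0.14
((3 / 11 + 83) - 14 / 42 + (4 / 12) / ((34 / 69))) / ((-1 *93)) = -93817 / 104346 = -0.90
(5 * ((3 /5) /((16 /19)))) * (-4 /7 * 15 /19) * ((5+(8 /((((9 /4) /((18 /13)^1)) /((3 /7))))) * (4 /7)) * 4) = -177885 /4459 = -39.89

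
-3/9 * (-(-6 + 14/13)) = -64/39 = -1.64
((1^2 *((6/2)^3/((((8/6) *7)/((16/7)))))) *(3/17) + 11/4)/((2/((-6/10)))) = -1.18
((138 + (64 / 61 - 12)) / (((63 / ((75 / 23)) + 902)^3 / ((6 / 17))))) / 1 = 23437500 / 408760183402699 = 0.00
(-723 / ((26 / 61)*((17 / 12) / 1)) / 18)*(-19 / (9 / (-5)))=-1396595 / 1989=-702.16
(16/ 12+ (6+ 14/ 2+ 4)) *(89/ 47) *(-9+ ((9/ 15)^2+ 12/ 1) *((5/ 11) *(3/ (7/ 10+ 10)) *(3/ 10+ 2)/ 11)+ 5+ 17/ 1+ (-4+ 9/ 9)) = 59511719/ 165957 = 358.60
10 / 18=5 / 9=0.56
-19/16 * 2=-19/8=-2.38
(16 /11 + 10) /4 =63 /22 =2.86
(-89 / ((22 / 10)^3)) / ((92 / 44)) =-11125 / 2783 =-4.00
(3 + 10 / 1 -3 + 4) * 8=112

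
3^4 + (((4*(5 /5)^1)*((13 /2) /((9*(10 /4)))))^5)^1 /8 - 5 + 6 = 15178831754 /184528125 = 82.26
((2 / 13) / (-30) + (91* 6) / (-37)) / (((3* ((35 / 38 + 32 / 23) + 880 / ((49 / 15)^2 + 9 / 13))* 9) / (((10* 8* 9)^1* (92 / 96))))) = -71162681445932 / 15044465462013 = -4.73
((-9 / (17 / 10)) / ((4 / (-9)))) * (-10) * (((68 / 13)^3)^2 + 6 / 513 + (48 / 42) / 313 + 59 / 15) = -2440355.98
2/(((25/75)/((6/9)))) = 4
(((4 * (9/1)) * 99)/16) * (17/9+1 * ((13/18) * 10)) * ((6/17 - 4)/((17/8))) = -1006632/289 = -3483.16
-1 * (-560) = 560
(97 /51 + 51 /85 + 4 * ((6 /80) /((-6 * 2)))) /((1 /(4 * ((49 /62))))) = 7987 /1020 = 7.83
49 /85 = 0.58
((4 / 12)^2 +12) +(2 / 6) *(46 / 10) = 614 / 45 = 13.64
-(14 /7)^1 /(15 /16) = -32 /15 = -2.13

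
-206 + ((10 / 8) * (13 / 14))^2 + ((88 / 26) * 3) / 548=-1142926283 / 5585216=-204.63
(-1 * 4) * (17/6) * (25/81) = -3.50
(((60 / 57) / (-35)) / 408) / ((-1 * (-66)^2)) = 1 / 59093496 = 0.00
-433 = -433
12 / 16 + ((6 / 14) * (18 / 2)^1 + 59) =1781 / 28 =63.61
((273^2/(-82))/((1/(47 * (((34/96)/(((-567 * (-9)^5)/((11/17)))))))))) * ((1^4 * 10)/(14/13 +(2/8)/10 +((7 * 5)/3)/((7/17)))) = -4229225/42575864274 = -0.00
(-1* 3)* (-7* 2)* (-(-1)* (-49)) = -2058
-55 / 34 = -1.62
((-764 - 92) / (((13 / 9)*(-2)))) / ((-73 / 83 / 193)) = -61705188 / 949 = -65021.27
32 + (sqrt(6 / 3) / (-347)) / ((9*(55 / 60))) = 32 - 4*sqrt(2) / 11451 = 32.00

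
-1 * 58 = -58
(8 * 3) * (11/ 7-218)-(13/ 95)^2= -328150183/ 63175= -5194.30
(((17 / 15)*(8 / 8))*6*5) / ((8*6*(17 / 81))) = 27 / 8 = 3.38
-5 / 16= -0.31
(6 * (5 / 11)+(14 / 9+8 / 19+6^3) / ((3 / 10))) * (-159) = -115961.24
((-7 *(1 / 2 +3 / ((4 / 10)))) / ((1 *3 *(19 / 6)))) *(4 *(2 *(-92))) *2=164864 / 19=8677.05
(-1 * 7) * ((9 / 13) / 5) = -63 / 65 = -0.97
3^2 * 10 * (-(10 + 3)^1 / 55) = -234 / 11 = -21.27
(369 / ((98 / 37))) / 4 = 13653 / 392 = 34.83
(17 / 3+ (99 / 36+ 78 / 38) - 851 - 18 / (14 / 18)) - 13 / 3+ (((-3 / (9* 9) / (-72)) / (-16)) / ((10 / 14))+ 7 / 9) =-867.23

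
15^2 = 225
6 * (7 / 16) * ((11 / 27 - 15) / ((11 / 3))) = -1379 / 132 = -10.45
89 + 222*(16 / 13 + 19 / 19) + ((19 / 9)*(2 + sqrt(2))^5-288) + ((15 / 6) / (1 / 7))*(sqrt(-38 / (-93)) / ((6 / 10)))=175*sqrt(3534) / 558 + 3116*sqrt(2) / 9 + 91963 / 117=1294.28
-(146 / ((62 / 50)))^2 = -13322500 / 961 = -13863.16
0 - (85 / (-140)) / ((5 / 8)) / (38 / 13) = 221 / 665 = 0.33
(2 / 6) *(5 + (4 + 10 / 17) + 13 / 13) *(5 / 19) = 300 / 323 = 0.93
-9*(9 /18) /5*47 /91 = -423 /910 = -0.46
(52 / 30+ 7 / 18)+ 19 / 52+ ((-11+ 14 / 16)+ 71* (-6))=-2029423 / 4680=-433.64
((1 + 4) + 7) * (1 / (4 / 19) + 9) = 165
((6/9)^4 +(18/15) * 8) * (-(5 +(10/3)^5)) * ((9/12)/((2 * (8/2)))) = -2510132/6561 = -382.58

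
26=26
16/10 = 8/5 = 1.60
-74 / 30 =-37 / 15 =-2.47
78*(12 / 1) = 936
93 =93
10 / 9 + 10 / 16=125 / 72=1.74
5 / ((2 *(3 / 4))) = 10 / 3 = 3.33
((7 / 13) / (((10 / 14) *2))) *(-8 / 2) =-98 / 65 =-1.51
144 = 144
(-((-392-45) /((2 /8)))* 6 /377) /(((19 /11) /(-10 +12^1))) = 12144 /377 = 32.21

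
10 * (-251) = -2510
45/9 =5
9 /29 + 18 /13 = 639 /377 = 1.69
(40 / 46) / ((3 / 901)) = 18020 / 69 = 261.16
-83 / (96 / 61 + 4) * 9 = -45567 / 340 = -134.02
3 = 3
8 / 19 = 0.42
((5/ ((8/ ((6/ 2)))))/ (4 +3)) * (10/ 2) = 75/ 56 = 1.34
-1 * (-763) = 763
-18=-18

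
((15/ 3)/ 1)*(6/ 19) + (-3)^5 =-4587/ 19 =-241.42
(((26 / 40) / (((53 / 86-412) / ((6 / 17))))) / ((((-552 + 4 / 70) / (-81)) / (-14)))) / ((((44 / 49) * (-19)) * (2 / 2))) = -2787561 / 41509457396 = -0.00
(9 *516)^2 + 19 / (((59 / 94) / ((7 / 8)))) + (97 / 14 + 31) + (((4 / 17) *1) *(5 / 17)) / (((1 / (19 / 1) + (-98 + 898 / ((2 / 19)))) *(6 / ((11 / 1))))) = 1237352044314532423 / 57373000188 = 21566800.42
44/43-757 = -32507/43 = -755.98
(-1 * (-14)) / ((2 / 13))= 91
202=202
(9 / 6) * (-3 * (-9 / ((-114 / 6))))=-81 / 38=-2.13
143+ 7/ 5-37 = 537/ 5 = 107.40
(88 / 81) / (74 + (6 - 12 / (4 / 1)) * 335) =88 / 87399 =0.00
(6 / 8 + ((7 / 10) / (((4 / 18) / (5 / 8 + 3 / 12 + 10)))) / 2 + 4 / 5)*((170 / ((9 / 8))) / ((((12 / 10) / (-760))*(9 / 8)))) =-386114200 / 243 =-1588947.33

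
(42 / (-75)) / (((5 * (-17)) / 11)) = 154 / 2125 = 0.07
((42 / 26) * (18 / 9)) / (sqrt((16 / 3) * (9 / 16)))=14 * sqrt(3) / 13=1.87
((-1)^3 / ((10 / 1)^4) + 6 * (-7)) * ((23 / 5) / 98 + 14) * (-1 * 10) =2890866883 / 490000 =5899.73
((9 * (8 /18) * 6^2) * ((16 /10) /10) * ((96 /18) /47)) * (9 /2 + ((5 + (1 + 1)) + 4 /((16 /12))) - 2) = 1536 /47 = 32.68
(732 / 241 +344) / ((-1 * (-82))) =41818 / 9881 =4.23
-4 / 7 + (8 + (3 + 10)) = 143 / 7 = 20.43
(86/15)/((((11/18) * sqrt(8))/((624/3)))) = 26832 * sqrt(2)/55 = 689.93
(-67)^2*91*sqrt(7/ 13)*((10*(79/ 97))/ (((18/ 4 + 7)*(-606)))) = -24824170*sqrt(91)/ 675993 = -350.31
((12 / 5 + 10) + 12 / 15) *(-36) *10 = -4752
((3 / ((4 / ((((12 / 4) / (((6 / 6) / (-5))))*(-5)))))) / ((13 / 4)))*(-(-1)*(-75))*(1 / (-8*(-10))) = -3375 / 208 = -16.23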